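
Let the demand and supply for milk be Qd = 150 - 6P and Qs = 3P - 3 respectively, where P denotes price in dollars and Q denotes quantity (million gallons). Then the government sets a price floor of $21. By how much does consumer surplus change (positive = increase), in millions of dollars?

-144

Setting quantity demanded equal to quantity supplied, 150 - 6P = 3P - 3, gives P* = 17 and Q* = 48.
Since 21 > 17, the floor is binding.
At P = 21: Qd = 150 - 6·21 = 24 and Qs = 3·21 - 3 = 60.
Consumer surplus without the control is ½ · (25 - 17) · 48 = 192.
With the floor, consumers buy 24 units at 21, so CS = ½ · (25 - 21) · 24 = 48.
Change in consumer surplus = 48 - 192 = -144.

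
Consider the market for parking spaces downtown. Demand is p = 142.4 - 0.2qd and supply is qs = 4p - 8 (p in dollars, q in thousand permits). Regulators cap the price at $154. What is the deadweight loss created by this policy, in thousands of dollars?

Rearranging demand gives qd = 712 - 5p. In a free market, 712 - 5p = 4p - 8 gives the equilibrium p* = 80, q* = 312.
Since 154 is above p* = 80, the ceiling does not bind and the free-market outcome prevails.
Since the control does not bind, no trades are prevented and deadweight loss is zero.

0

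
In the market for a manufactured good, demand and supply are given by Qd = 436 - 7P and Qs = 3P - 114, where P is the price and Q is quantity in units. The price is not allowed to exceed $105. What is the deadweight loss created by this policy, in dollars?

In a free market, 436 - 7P = 3P - 114 gives the equilibrium P* = 55, Q* = 51.
Since 105 is above P* = 55, the ceiling does not bind and the free-market outcome prevails.
Since the control does not bind, no trades are prevented and deadweight loss is zero.

0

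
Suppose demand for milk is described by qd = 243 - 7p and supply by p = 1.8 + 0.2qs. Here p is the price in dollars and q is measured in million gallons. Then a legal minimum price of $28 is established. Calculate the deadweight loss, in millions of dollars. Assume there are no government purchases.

411.6

Rearranging supply gives qs = 5p - 9. Without the control the market clears where 243 - 7p = 5p - 9, i.e. p* = 21 and q* = 96.
Since 28 > 21, the floor is binding.
At p = 28: qd = 243 - 7·28 = 47 and qs = 5·28 - 9 = 131.
Quantity traded falls to 47. At q = 47 the demand price is (243 - 47)/7 = 28 and the supply price is (9 + 47)/5 = 11.2.
Deadweight loss = ½ · (28 - 11.2) · (96 - 47) = ½ · 16.8 · 49 = 411.6.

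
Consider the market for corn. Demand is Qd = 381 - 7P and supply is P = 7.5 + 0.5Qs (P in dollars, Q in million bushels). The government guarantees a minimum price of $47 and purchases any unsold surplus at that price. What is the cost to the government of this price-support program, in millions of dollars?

Rearranging supply gives Qs = 2P - 15. Setting quantity demanded equal to quantity supplied, 381 - 7P = 2P - 15, gives P* = 44 and Q* = 73.
Because the floor (47) lies above the market-clearing price, it is binding.
At P = 47: Qd = 381 - 7·47 = 52 and Qs = 2·47 - 15 = 79.
Surplus = Qs - Qd = 27.
Government expenditure = surplus × support price = 27 × 47 = 1269.

1269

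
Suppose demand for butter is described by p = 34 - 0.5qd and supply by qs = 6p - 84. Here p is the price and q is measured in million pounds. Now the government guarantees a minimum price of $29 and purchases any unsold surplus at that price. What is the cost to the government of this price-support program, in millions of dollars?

Rearranging demand gives qd = 68 - 2p. Without the control the market clears where 68 - 2p = 6p - 84, i.e. p* = 19 and q* = 30.
Because the floor (29) lies above the market-clearing price, it is binding.
At p = 29: qd = 68 - 2·29 = 10 and qs = 6·29 - 84 = 90.
Surplus = qs - qd = 80.
Government expenditure = surplus × support price = 80 × 29 = 2320.

2320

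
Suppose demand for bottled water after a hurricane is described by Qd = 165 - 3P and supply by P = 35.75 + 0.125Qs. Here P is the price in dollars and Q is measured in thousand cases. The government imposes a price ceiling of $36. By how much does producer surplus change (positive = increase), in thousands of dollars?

-110

Rearranging supply gives Qs = 8P - 286. Without the control the market clears where 165 - 3P = 8P - 286, i.e. P* = 41 and Q* = 42.
The ceiling of 36 is below the equilibrium price 41, so it binds.
At P = 36: Qd = 165 - 3·36 = 57 and Qs = 8·36 - 286 = 2.
Producer surplus without the control is ½ · (41 - 35.75) · 42 = 110.25.
With the ceiling, producers sell 2 units at 36, so PS = ½ · (36 - 35.75) · 2 = 0.25.
Change in producer surplus = 0.25 - 110.25 = -110.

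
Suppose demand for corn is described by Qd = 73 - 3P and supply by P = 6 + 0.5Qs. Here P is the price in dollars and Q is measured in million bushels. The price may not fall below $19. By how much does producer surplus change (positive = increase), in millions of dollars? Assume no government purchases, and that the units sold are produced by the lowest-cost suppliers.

23

Rearranging supply gives Qs = 2P - 12. Setting quantity demanded equal to quantity supplied, 73 - 3P = 2P - 12, gives P* = 17 and Q* = 22.
Because the floor (19) lies above the market-clearing price, it is binding.
At P = 19: Qd = 73 - 3·19 = 16 and Qs = 2·19 - 12 = 26.
Producer surplus without the control is ½ · (17 - 6) · 22 = 121.
With the floor, 16 units are sold at 19. The supply price at Q = 16 is 14, so PS = ½ · [(19 - 6) + (19 - 14)] · 16 = 144.
Change in producer surplus = 144 - 121 = 23.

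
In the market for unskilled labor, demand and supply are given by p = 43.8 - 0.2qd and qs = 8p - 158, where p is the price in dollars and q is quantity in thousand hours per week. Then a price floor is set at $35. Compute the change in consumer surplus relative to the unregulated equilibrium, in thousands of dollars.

Rearranging demand gives qd = 219 - 5p. In a free market, 219 - 5p = 8p - 158 gives the equilibrium p* = 29, q* = 74.
Because the floor (35) lies above the market-clearing price, it is binding.
At p = 35: qd = 219 - 5·35 = 44 and qs = 8·35 - 158 = 122.
Consumer surplus without the control is ½ · (43.8 - 29) · 74 = 547.6.
With the floor, consumers buy 44 units at 35, so CS = ½ · (43.8 - 35) · 44 = 193.6.
Change in consumer surplus = 193.6 - 547.6 = -354.

-354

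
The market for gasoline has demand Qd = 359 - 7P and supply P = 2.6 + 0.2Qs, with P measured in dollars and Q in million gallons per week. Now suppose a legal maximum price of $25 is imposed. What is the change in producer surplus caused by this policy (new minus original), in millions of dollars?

-762

Rearranging supply gives Qs = 5P - 13. Without the control the market clears where 359 - 7P = 5P - 13, i.e. P* = 31 and Q* = 142.
Since 25 < 31, the ceiling is binding.
At P = 25: Qd = 359 - 7·25 = 184 and Qs = 5·25 - 13 = 112.
Producer surplus without the control is ½ · (31 - 2.6) · 142 = 2016.4.
With the ceiling, producers sell 112 units at 25, so PS = ½ · (25 - 2.6) · 112 = 1254.4.
Change in producer surplus = 1254.4 - 2016.4 = -762.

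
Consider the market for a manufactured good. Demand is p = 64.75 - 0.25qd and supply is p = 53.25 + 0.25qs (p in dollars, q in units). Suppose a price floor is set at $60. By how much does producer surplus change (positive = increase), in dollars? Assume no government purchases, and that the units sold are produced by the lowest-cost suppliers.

17

Rearranging demand gives qd = 259 - 4p; rearranging supply gives qs = 4p - 213. In a free market, 259 - 4p = 4p - 213 gives the equilibrium p* = 59, q* = 23.
The floor of 60 is above the equilibrium price 59, so it binds.
At p = 60: qd = 259 - 4·60 = 19 and qs = 4·60 - 213 = 27.
Producer surplus without the control is ½ · (59 - 53.25) · 23 = 66.125.
With the floor, 19 units are sold at 60. The supply price at q = 19 is 58, so PS = ½ · [(60 - 53.25) + (60 - 58)] · 19 = 83.125.
Change in producer surplus = 83.125 - 66.125 = 17.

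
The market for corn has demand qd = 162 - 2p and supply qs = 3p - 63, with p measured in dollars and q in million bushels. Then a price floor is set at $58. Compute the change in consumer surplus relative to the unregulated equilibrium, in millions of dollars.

Equilibrium: 162 - 2p = 3p - 63, so 225 = 5p and p* = 45, q* = 72.
The floor of 58 is above the equilibrium price 45, so it binds.
At p = 58: qd = 162 - 2·58 = 46 and qs = 3·58 - 63 = 111.
Consumer surplus without the control is ½ · (81 - 45) · 72 = 1296.
With the floor, consumers buy 46 units at 58, so CS = ½ · (81 - 58) · 46 = 529.
Change in consumer surplus = 529 - 1296 = -767.

-767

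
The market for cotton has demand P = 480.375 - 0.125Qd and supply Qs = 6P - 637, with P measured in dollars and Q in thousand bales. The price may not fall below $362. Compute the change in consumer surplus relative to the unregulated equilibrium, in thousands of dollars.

Rearranging demand gives Qd = 3843 - 8P. Setting quantity demanded equal to quantity supplied, 3843 - 8P = 6P - 637, gives P* = 320 and Q* = 1283.
Since 362 > 320, the floor is binding.
At P = 362: Qd = 3843 - 8·362 = 947 and Qs = 6·362 - 637 = 1535.
Consumer surplus without the control is ½ · (480.375 - 320) · 1283 = 102880.5625.
With the floor, consumers buy 947 units at 362, so CS = ½ · (480.375 - 362) · 947 = 56050.5625.
Change in consumer surplus = 56050.5625 - 102880.5625 = -46830.

-46830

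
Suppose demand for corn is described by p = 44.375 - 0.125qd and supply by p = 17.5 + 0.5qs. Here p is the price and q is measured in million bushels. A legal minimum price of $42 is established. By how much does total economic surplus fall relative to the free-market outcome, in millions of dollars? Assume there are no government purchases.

Rearranging demand gives qd = 355 - 8p; rearranging supply gives qs = 2p - 35. Without the control the market clears where 355 - 8p = 2p - 35, i.e. p* = 39 and q* = 43.
Because the floor (42) lies above the market-clearing price, it is binding.
At p = 42: qd = 355 - 8·42 = 19 and qs = 2·42 - 35 = 49.
Quantity traded falls to 19. At q = 19 the demand price is (355 - 19)/8 = 42 and the supply price is (35 + 19)/2 = 27.
Deadweight loss = ½ · (42 - 27) · (43 - 19) = ½ · 15 · 24 = 180.

180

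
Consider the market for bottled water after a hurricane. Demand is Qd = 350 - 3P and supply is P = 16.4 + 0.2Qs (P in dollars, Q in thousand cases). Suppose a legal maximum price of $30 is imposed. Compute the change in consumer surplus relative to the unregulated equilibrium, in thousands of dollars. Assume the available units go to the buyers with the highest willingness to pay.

Rearranging supply gives Qs = 5P - 82. Setting quantity demanded equal to quantity supplied, 350 - 3P = 5P - 82, gives P* = 54 and Q* = 188.
The ceiling of 30 is below the equilibrium price 54, so it binds.
At P = 30: Qd = 350 - 3·30 = 260 and Qs = 5·30 - 82 = 68.
Consumer surplus without the control is ½ · (350/3 - 54) · 188 = 17672/3.
With the ceiling, 68 units are sold at 30 (assume they go to the highest-value buyers). The demand price at Q = 68 is 94, so CS = ½ · [(350/3 - 30) + (94 - 30)] · 68 = 15368/3.
Change in consumer surplus = 15368/3 - 17672/3 = -768.

-768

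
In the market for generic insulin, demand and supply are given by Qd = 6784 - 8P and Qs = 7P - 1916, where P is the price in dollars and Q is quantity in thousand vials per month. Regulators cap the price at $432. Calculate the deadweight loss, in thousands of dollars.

143745

Setting quantity demanded equal to quantity supplied, 6784 - 8P = 7P - 1916, gives P* = 580 and Q* = 2144.
Because the ceiling (432) lies below the market-clearing price, it is binding.
At P = 432: Qd = 6784 - 8·432 = 3328 and Qs = 7·432 - 1916 = 1108.
Quantity traded falls to 1108. At Q = 1108 the demand price is (6784 - 1108)/8 = 709.5 and the supply price is (1916 + 1108)/7 = 432.
Deadweight loss = ½ · (709.5 - 432) · (2144 - 1108) = ½ · 277.5 · 1036 = 143745.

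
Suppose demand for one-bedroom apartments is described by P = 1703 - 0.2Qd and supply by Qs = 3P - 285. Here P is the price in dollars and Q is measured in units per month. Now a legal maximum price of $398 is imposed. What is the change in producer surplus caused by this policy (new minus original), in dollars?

-1377324

Rearranging demand gives Qd = 8515 - 5P. In a free market, 8515 - 5P = 3P - 285 gives the equilibrium P* = 1100, Q* = 3015.
The ceiling of 398 is below the equilibrium price 1100, so it binds.
At P = 398: Qd = 8515 - 5·398 = 6525 and Qs = 3·398 - 285 = 909.
Producer surplus without the control is ½ · (1100 - 95) · 3015 = 1515037.5.
With the ceiling, producers sell 909 units at 398, so PS = ½ · (398 - 95) · 909 = 137713.5.
Change in producer surplus = 137713.5 - 1515037.5 = -1377324.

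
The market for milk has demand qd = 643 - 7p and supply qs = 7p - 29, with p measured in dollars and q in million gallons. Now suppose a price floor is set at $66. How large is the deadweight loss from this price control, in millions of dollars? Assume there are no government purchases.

2268

In a free market, 643 - 7p = 7p - 29 gives the equilibrium p* = 48, q* = 307.
Since 66 > 48, the floor is binding.
At p = 66: qd = 643 - 7·66 = 181 and qs = 7·66 - 29 = 433.
Quantity traded falls to 181. At q = 181 the demand price is (643 - 181)/7 = 66 and the supply price is (29 + 181)/7 = 30.
Deadweight loss = ½ · (66 - 30) · (307 - 181) = ½ · 36 · 126 = 2268.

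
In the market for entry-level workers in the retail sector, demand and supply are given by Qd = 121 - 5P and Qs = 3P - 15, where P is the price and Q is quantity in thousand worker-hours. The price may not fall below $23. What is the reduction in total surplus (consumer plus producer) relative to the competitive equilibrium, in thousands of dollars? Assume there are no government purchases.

Setting quantity demanded equal to quantity supplied, 121 - 5P = 3P - 15, gives P* = 17 and Q* = 36.
Because the floor (23) lies above the market-clearing price, it is binding.
At P = 23: Qd = 121 - 5·23 = 6 and Qs = 3·23 - 15 = 54.
Quantity traded falls to 6. At Q = 6 the demand price is (121 - 6)/5 = 23 and the supply price is (15 + 6)/3 = 7.
Deadweight loss = ½ · (23 - 7) · (36 - 6) = ½ · 16 · 30 = 240.

240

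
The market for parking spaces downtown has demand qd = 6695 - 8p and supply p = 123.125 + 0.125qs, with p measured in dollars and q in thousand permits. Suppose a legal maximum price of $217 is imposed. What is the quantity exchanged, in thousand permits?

751

Rearranging supply gives qs = 8p - 985. In a free market, 6695 - 8p = 8p - 985 gives the equilibrium p* = 480, q* = 2855.
Because the ceiling (217) lies below the market-clearing price, it is binding.
At p = 217: qd = 6695 - 8·217 = 4959 and qs = 8·217 - 985 = 751.
The quantity actually transacted is the short side, supply: 751.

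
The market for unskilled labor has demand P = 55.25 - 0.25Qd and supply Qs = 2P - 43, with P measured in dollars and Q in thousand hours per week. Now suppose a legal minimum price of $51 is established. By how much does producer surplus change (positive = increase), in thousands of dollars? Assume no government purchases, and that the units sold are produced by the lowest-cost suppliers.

Rearranging demand gives Qd = 221 - 4P. Without the control the market clears where 221 - 4P = 2P - 43, i.e. P* = 44 and Q* = 45.
Since 51 > 44, the floor is binding.
At P = 51: Qd = 221 - 4·51 = 17 and Qs = 2·51 - 43 = 59.
Producer surplus without the control is ½ · (44 - 21.5) · 45 = 506.25.
With the floor, 17 units are sold at 51. The supply price at Q = 17 is 30, so PS = ½ · [(51 - 21.5) + (51 - 30)] · 17 = 429.25.
Change in producer surplus = 429.25 - 506.25 = -77.

-77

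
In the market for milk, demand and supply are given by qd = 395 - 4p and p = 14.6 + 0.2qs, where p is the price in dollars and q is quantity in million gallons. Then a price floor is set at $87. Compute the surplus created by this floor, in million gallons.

Rearranging supply gives qs = 5p - 73. Setting quantity demanded equal to quantity supplied, 395 - 4p = 5p - 73, gives p* = 52 and q* = 187.
Because the floor (87) lies above the market-clearing price, it is binding.
At p = 87: qd = 395 - 4·87 = 47 and qs = 5·87 - 73 = 362.
Surplus = qs - qd = 362 - 47 = 315.

315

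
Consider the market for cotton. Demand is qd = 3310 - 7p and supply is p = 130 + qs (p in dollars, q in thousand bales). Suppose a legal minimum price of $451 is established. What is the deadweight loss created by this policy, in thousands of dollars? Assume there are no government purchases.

Rearranging supply gives qs = p - 130. Equilibrium: 3310 - 7p = p - 130, so 3440 = 8p and p* = 430, q* = 300.
Since 451 > 430, the floor is binding.
At p = 451: qd = 3310 - 7·451 = 153 and qs = 451 - 130 = 321.
Quantity traded falls to 153. At q = 153 the demand price is (3310 - 153)/7 = 451 and the supply price is 130 + 153 = 283.
Deadweight loss = ½ · (451 - 283) · (300 - 153) = ½ · 168 · 147 = 12348.

12348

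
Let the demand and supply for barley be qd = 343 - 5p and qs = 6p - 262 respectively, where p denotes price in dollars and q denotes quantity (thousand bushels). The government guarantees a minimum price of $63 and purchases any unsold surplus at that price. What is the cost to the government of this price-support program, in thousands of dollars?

Setting quantity demanded equal to quantity supplied, 343 - 5p = 6p - 262, gives p* = 55 and q* = 68.
Because the floor (63) lies above the market-clearing price, it is binding.
At p = 63: qd = 343 - 5·63 = 28 and qs = 6·63 - 262 = 116.
Surplus = qs - qd = 88.
Government expenditure = surplus × support price = 88 × 63 = 5544.

5544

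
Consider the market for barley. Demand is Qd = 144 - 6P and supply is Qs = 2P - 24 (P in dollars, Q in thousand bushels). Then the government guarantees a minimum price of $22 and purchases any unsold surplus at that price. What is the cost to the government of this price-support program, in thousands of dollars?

176

In a free market, 144 - 6P = 2P - 24 gives the equilibrium P* = 21, Q* = 18.
The floor of 22 is above the equilibrium price 21, so it binds.
At P = 22: Qd = 144 - 6·22 = 12 and Qs = 2·22 - 24 = 20.
Surplus = Qs - Qd = 8.
Government expenditure = surplus × support price = 8 × 22 = 176.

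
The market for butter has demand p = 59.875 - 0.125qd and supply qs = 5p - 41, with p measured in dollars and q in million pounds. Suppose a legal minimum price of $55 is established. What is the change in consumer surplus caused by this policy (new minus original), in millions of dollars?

Rearranging demand gives qd = 479 - 8p. Setting quantity demanded equal to quantity supplied, 479 - 8p = 5p - 41, gives p* = 40 and q* = 159.
The floor of 55 is above the equilibrium price 40, so it binds.
At p = 55: qd = 479 - 8·55 = 39 and qs = 5·55 - 41 = 234.
Consumer surplus without the control is ½ · (59.875 - 40) · 159 = 1580.0625.
With the floor, consumers buy 39 units at 55, so CS = ½ · (59.875 - 55) · 39 = 95.0625.
Change in consumer surplus = 95.0625 - 1580.0625 = -1485.

-1485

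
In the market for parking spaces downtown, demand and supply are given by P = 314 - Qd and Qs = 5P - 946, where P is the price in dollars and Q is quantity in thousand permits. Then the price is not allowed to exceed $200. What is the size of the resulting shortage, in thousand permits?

60

Rearranging demand gives Qd = 314 - P. Setting quantity demanded equal to quantity supplied, 314 - P = 5P - 946, gives P* = 210 and Q* = 104.
Since 200 < 210, the ceiling is binding.
At P = 200: Qd = 314 - 200 = 114 and Qs = 5·200 - 946 = 54.
Shortage = Qd - Qs = 114 - 54 = 60.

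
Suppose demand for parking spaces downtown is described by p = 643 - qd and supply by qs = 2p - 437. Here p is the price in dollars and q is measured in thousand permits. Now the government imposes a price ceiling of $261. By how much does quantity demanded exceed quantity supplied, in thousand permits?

297

Rearranging demand gives qd = 643 - p. Without the control the market clears where 643 - p = 2p - 437, i.e. p* = 360 and q* = 283.
The ceiling of 261 is below the equilibrium price 360, so it binds.
At p = 261: qd = 643 - 261 = 382 and qs = 2·261 - 437 = 85.
Shortage = qd - qs = 382 - 85 = 297.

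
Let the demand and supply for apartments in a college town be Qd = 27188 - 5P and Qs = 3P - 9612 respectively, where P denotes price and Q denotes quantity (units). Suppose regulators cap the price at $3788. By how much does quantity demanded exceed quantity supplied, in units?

6496

Setting quantity demanded equal to quantity supplied, 27188 - 5P = 3P - 9612, gives P* = 4600 and Q* = 4188.
The ceiling of 3788 is below the equilibrium price 4600, so it binds.
At P = 3788: Qd = 27188 - 5·3788 = 8248 and Qs = 3·3788 - 9612 = 1752.
Shortage = Qd - Qs = 8248 - 1752 = 6496.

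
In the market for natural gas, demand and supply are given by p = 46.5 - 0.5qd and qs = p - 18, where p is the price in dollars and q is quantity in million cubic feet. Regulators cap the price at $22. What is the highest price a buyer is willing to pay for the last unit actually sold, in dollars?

44.5

Rearranging demand gives qd = 93 - 2p. Setting quantity demanded equal to quantity supplied, 93 - 2p = p - 18, gives p* = 37 and q* = 19.
Because the ceiling (22) lies below the market-clearing price, it is binding.
At p = 22: qd = 93 - 2·22 = 49 and qs = 22 - 18 = 4.
Only 4 units reach the market. On the demand curve, the marginal buyer's willingness to pay at q = 4 is (93 - 4)/2 = 44.5.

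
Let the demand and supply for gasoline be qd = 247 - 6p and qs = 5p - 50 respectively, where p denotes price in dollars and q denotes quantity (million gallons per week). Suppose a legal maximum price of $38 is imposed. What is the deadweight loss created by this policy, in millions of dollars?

Setting quantity demanded equal to quantity supplied, 247 - 6p = 5p - 50, gives p* = 27 and q* = 85.
The ceiling of 38 is above the equilibrium price 27, so it is not binding; the market clears at p* = 27, q* = 85.
Since the control does not bind, no trades are prevented and deadweight loss is zero.

0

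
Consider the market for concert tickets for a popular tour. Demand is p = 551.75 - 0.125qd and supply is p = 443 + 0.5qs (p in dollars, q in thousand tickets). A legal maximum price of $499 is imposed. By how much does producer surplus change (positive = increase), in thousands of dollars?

Rearranging demand gives qd = 4414 - 8p; rearranging supply gives qs = 2p - 886. Without the control the market clears where 4414 - 8p = 2p - 886, i.e. p* = 530 and q* = 174.
Since 499 < 530, the ceiling is binding.
At p = 499: qd = 4414 - 8·499 = 422 and qs = 2·499 - 886 = 112.
Producer surplus without the control is ½ · (530 - 443) · 174 = 7569.
With the ceiling, producers sell 112 units at 499, so PS = ½ · (499 - 443) · 112 = 3136.
Change in producer surplus = 3136 - 7569 = -4433.

-4433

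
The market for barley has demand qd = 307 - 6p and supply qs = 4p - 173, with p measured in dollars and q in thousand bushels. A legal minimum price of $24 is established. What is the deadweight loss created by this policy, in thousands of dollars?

0

Without the control the market clears where 307 - 6p = 4p - 173, i.e. p* = 48 and q* = 19.
The floor of 24 is below the equilibrium price 48, so it is not binding; the market clears at p* = 48, q* = 19.
Since the control does not bind, no trades are prevented and deadweight loss is zero.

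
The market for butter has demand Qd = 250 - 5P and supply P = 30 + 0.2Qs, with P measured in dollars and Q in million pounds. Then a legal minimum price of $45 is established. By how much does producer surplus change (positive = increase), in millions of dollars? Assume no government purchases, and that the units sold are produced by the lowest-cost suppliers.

62.5

Rearranging supply gives Qs = 5P - 150. Equilibrium: 250 - 5P = 5P - 150, so 400 = 10P and P* = 40, Q* = 50.
The floor of 45 is above the equilibrium price 40, so it binds.
At P = 45: Qd = 250 - 5·45 = 25 and Qs = 5·45 - 150 = 75.
Producer surplus without the control is ½ · (40 - 30) · 50 = 250.
With the floor, 25 units are sold at 45. The supply price at Q = 25 is 35, so PS = ½ · [(45 - 30) + (45 - 35)] · 25 = 312.5.
Change in producer surplus = 312.5 - 250 = 62.5.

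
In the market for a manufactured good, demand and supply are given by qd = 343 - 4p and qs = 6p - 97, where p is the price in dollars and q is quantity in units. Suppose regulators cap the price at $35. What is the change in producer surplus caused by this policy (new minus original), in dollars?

-1260

Setting quantity demanded equal to quantity supplied, 343 - 4p = 6p - 97, gives p* = 44 and q* = 167.
The ceiling of 35 is below the equilibrium price 44, so it binds.
At p = 35: qd = 343 - 4·35 = 203 and qs = 6·35 - 97 = 113.
Producer surplus without the control is ½ · (44 - 97/6) · 167 = 27889/12.
With the ceiling, producers sell 113 units at 35, so PS = ½ · (35 - 97/6) · 113 = 12769/12.
Change in producer surplus = 12769/12 - 27889/12 = -1260.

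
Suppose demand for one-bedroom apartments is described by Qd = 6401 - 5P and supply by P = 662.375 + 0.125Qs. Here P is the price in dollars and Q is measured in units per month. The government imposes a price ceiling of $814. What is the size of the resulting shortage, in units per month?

Rearranging supply gives Qs = 8P - 5299. Setting quantity demanded equal to quantity supplied, 6401 - 5P = 8P - 5299, gives P* = 900 and Q* = 1901.
Since 814 < 900, the ceiling is binding.
At P = 814: Qd = 6401 - 5·814 = 2331 and Qs = 8·814 - 5299 = 1213.
Shortage = Qd - Qs = 2331 - 1213 = 1118.

1118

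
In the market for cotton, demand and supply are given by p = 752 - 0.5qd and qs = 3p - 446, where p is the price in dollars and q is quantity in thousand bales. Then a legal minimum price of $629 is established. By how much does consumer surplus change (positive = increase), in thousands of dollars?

-115915

Rearranging demand gives qd = 1504 - 2p. Without the control the market clears where 1504 - 2p = 3p - 446, i.e. p* = 390 and q* = 724.
Because the floor (629) lies above the market-clearing price, it is binding.
At p = 629: qd = 1504 - 2·629 = 246 and qs = 3·629 - 446 = 1441.
Consumer surplus without the control is ½ · (752 - 390) · 724 = 131044.
With the floor, consumers buy 246 units at 629, so CS = ½ · (752 - 629) · 246 = 15129.
Change in consumer surplus = 15129 - 131044 = -115915.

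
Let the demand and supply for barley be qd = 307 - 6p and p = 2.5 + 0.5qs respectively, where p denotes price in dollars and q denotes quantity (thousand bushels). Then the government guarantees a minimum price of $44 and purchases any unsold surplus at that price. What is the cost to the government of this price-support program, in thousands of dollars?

Rearranging supply gives qs = 2p - 5. In a free market, 307 - 6p = 2p - 5 gives the equilibrium p* = 39, q* = 73.
Because the floor (44) lies above the market-clearing price, it is binding.
At p = 44: qd = 307 - 6·44 = 43 and qs = 2·44 - 5 = 83.
Surplus = qs - qd = 40.
Government expenditure = surplus × support price = 40 × 44 = 1760.

1760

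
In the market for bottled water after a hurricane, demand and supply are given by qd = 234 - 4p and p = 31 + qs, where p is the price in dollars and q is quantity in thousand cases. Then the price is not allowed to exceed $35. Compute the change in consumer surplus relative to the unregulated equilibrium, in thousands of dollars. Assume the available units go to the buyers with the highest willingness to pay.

31.5

Rearranging supply gives qs = p - 31. Setting quantity demanded equal to quantity supplied, 234 - 4p = p - 31, gives p* = 53 and q* = 22.
Since 35 < 53, the ceiling is binding.
At p = 35: qd = 234 - 4·35 = 94 and qs = 35 - 31 = 4.
Consumer surplus without the control is ½ · (58.5 - 53) · 22 = 60.5.
With the ceiling, 4 units are sold at 35 (assume they go to the highest-value buyers). The demand price at q = 4 is 57.5, so CS = ½ · [(58.5 - 35) + (57.5 - 35)] · 4 = 92.
Change in consumer surplus = 92 - 60.5 = 31.5.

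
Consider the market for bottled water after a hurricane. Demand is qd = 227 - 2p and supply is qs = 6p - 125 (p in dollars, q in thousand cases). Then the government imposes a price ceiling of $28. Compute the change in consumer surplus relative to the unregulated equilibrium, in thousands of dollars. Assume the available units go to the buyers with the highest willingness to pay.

Setting quantity demanded equal to quantity supplied, 227 - 2p = 6p - 125, gives p* = 44 and q* = 139.
Because the ceiling (28) lies below the market-clearing price, it is binding.
At p = 28: qd = 227 - 2·28 = 171 and qs = 6·28 - 125 = 43.
Consumer surplus without the control is ½ · (113.5 - 44) · 139 = 4830.25.
With the ceiling, 43 units are sold at 28 (assume they go to the highest-value buyers). The demand price at q = 43 is 92, so CS = ½ · [(113.5 - 28) + (92 - 28)] · 43 = 3214.25.
Change in consumer surplus = 3214.25 - 4830.25 = -1616.

-1616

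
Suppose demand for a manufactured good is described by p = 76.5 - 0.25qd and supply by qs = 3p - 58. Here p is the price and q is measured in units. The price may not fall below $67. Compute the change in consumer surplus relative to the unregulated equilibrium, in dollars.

-1020

Rearranging demand gives qd = 306 - 4p. Equilibrium: 306 - 4p = 3p - 58, so 364 = 7p and p* = 52, q* = 98.
The floor of 67 is above the equilibrium price 52, so it binds.
At p = 67: qd = 306 - 4·67 = 38 and qs = 3·67 - 58 = 143.
Consumer surplus without the control is ½ · (76.5 - 52) · 98 = 1200.5.
With the floor, consumers buy 38 units at 67, so CS = ½ · (76.5 - 67) · 38 = 180.5.
Change in consumer surplus = 180.5 - 1200.5 = -1020.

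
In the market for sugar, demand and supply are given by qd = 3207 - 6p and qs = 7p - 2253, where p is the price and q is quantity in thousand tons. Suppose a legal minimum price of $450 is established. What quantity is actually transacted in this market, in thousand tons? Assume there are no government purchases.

507

Setting quantity demanded equal to quantity supplied, 3207 - 6p = 7p - 2253, gives p* = 420 and q* = 687.
Since 450 > 420, the floor is binding.
At p = 450: qd = 3207 - 6·450 = 507 and qs = 7·450 - 2253 = 897.
The quantity actually transacted is the short side, demand: 507.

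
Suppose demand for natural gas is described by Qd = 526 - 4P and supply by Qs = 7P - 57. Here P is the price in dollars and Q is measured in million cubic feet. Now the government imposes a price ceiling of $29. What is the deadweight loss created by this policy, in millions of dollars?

Setting quantity demanded equal to quantity supplied, 526 - 4P = 7P - 57, gives P* = 53 and Q* = 314.
Because the ceiling (29) lies below the market-clearing price, it is binding.
At P = 29: Qd = 526 - 4·29 = 410 and Qs = 7·29 - 57 = 146.
Quantity traded falls to 146. At Q = 146 the demand price is (526 - 146)/4 = 95 and the supply price is (57 + 146)/7 = 29.
Deadweight loss = ½ · (95 - 29) · (314 - 146) = ½ · 66 · 168 = 5544.

5544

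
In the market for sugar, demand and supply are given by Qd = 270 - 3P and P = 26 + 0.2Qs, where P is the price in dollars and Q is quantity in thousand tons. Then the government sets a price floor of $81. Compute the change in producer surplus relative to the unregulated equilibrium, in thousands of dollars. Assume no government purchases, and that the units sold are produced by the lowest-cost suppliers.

Rearranging supply gives Qs = 5P - 130. Without the control the market clears where 270 - 3P = 5P - 130, i.e. P* = 50 and Q* = 120.
Since 81 > 50, the floor is binding.
At P = 81: Qd = 270 - 3·81 = 27 and Qs = 5·81 - 130 = 275.
Producer surplus without the control is ½ · (50 - 26) · 120 = 1440.
With the floor, 27 units are sold at 81. The supply price at Q = 27 is 31.4, so PS = ½ · [(81 - 26) + (81 - 31.4)] · 27 = 1412.1.
Change in producer surplus = 1412.1 - 1440 = -27.9.

-27.9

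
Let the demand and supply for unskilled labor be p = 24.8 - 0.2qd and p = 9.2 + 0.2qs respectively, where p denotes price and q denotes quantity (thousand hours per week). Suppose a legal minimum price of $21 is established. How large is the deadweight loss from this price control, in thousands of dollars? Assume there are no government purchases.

Rearranging demand gives qd = 124 - 5p; rearranging supply gives qs = 5p - 46. Equilibrium: 124 - 5p = 5p - 46, so 170 = 10p and p* = 17, q* = 39.
The floor of 21 is above the equilibrium price 17, so it binds.
At p = 21: qd = 124 - 5·21 = 19 and qs = 5·21 - 46 = 59.
Quantity traded falls to 19. At q = 19 the demand price is (124 - 19)/5 = 21 and the supply price is (46 + 19)/5 = 13.
Deadweight loss = ½ · (21 - 13) · (39 - 19) = ½ · 8 · 20 = 80.

80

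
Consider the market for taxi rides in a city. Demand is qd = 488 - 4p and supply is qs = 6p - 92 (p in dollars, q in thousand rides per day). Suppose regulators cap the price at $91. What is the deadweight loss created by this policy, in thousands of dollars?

Equilibrium: 488 - 4p = 6p - 92, so 580 = 10p and p* = 58, q* = 256.
The ceiling of 91 is above the equilibrium price 58, so it is not binding; the market clears at p* = 58, q* = 256.
Since the control does not bind, no trades are prevented and deadweight loss is zero.

0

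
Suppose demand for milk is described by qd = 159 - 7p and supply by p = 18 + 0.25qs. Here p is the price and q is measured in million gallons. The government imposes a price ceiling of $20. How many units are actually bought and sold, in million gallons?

8

Rearranging supply gives qs = 4p - 72. Equilibrium: 159 - 7p = 4p - 72, so 231 = 11p and p* = 21, q* = 12.
Since 20 < 21, the ceiling is binding.
At p = 20: qd = 159 - 7·20 = 19 and qs = 4·20 - 72 = 8.
The quantity actually transacted is the short side, supply: 8.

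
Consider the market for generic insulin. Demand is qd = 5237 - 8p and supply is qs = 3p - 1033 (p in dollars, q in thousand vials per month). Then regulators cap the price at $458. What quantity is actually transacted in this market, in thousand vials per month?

Equilibrium: 5237 - 8p = 3p - 1033, so 6270 = 11p and p* = 570, q* = 677.
The ceiling of 458 is below the equilibrium price 570, so it binds.
At p = 458: qd = 5237 - 8·458 = 1573 and qs = 3·458 - 1033 = 341.
The quantity actually transacted is the short side, supply: 341.

341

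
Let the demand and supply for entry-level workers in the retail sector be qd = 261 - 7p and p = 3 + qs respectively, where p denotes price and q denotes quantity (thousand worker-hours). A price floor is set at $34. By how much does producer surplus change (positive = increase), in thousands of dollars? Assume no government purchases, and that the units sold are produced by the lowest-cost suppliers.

Rearranging supply gives qs = p - 3. In a free market, 261 - 7p = p - 3 gives the equilibrium p* = 33, q* = 30.
The floor of 34 is above the equilibrium price 33, so it binds.
At p = 34: qd = 261 - 7·34 = 23 and qs = 34 - 3 = 31.
Producer surplus without the control is ½ · (33 - 3) · 30 = 450.
With the floor, 23 units are sold at 34. The supply price at q = 23 is 26, so PS = ½ · [(34 - 3) + (34 - 26)] · 23 = 448.5.
Change in producer surplus = 448.5 - 450 = -1.5.

-1.5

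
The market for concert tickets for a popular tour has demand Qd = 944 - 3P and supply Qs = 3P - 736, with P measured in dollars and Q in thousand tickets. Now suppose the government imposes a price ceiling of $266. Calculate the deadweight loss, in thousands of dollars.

Setting quantity demanded equal to quantity supplied, 944 - 3P = 3P - 736, gives P* = 280 and Q* = 104.
The ceiling of 266 is below the equilibrium price 280, so it binds.
At P = 266: Qd = 944 - 3·266 = 146 and Qs = 3·266 - 736 = 62.
Quantity traded falls to 62. At Q = 62 the demand price is (944 - 62)/3 = 294 and the supply price is (736 + 62)/3 = 266.
Deadweight loss = ½ · (294 - 266) · (104 - 62) = ½ · 28 · 42 = 588.

588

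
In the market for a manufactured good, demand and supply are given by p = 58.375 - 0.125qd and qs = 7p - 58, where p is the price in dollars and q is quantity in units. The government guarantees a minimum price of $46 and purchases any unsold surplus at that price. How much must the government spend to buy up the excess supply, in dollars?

7590

Rearranging demand gives qd = 467 - 8p. Equilibrium: 467 - 8p = 7p - 58, so 525 = 15p and p* = 35, q* = 187.
Since 46 > 35, the floor is binding.
At p = 46: qd = 467 - 8·46 = 99 and qs = 7·46 - 58 = 264.
Surplus = qs - qd = 165.
Government expenditure = surplus × support price = 165 × 46 = 7590.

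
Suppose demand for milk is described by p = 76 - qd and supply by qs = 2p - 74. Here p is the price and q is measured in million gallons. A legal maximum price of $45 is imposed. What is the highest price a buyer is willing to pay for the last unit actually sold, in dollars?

60

Rearranging demand gives qd = 76 - p. Equilibrium: 76 - p = 2p - 74, so 150 = 3p and p* = 50, q* = 26.
Since 45 < 50, the ceiling is binding.
At p = 45: qd = 76 - 45 = 31 and qs = 2·45 - 74 = 16.
Only 16 units reach the market. On the demand curve, the marginal buyer's willingness to pay at q = 16 is (76 - 16) = 60.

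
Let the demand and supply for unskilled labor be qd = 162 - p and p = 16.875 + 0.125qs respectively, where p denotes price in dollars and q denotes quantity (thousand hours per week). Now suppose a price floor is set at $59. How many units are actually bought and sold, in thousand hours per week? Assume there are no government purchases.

Rearranging supply gives qs = 8p - 135. In a free market, 162 - p = 8p - 135 gives the equilibrium p* = 33, q* = 129.
Since 59 > 33, the floor is binding.
At p = 59: qd = 162 - 59 = 103 and qs = 8·59 - 135 = 337.
The quantity actually transacted is the short side, demand: 103.

103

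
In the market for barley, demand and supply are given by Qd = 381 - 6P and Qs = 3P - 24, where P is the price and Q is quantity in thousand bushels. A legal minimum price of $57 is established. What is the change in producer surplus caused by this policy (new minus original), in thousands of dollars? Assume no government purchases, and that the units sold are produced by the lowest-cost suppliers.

-396

Without the control the market clears where 381 - 6P = 3P - 24, i.e. P* = 45 and Q* = 111.
Since 57 > 45, the floor is binding.
At P = 57: Qd = 381 - 6·57 = 39 and Qs = 3·57 - 24 = 147.
Producer surplus without the control is ½ · (45 - 8) · 111 = 2053.5.
With the floor, 39 units are sold at 57. The supply price at Q = 39 is 21, so PS = ½ · [(57 - 8) + (57 - 21)] · 39 = 1657.5.
Change in producer surplus = 1657.5 - 2053.5 = -396.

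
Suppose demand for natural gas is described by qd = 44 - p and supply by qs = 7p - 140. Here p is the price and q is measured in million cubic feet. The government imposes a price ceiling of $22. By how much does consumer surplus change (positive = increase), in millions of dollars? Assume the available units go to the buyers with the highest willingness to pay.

Equilibrium: 44 - p = 7p - 140, so 184 = 8p and p* = 23, q* = 21.
Since 22 < 23, the ceiling is binding.
At p = 22: qd = 44 - 22 = 22 and qs = 7·22 - 140 = 14.
Consumer surplus without the control is ½ · (44 - 23) · 21 = 220.5.
With the ceiling, 14 units are sold at 22 (assume they go to the highest-value buyers). The demand price at q = 14 is 30, so CS = ½ · [(44 - 22) + (30 - 22)] · 14 = 210.
Change in consumer surplus = 210 - 220.5 = -10.5.

-10.5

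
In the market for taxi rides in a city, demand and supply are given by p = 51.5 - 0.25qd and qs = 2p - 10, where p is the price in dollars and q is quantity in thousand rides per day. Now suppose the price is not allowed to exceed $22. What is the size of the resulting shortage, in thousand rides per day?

Rearranging demand gives qd = 206 - 4p. Without the control the market clears where 206 - 4p = 2p - 10, i.e. p* = 36 and q* = 62.
The ceiling of 22 is below the equilibrium price 36, so it binds.
At p = 22: qd = 206 - 4·22 = 118 and qs = 2·22 - 10 = 34.
Shortage = qd - qs = 118 - 34 = 84.

84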